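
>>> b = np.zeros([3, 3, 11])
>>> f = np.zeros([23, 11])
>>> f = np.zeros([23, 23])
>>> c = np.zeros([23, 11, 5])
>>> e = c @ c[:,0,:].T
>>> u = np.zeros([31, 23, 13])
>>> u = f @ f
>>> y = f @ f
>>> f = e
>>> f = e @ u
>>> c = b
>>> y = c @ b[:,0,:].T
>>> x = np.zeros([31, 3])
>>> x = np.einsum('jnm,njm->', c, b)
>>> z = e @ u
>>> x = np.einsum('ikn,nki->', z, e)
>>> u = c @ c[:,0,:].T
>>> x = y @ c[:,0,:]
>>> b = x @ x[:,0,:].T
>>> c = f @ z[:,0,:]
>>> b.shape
(3, 3, 3)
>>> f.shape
(23, 11, 23)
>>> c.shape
(23, 11, 23)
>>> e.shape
(23, 11, 23)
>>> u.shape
(3, 3, 3)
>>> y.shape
(3, 3, 3)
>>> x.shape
(3, 3, 11)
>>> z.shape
(23, 11, 23)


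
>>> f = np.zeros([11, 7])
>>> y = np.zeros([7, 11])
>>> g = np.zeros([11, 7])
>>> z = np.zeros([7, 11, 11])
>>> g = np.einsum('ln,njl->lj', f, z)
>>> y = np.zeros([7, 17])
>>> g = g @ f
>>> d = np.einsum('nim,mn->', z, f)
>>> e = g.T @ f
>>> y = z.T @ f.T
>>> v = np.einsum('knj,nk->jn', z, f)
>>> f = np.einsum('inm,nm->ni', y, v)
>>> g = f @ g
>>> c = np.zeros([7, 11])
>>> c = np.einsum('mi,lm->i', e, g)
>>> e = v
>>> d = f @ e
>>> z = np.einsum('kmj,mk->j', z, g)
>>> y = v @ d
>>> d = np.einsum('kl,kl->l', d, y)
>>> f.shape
(11, 11)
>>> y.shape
(11, 11)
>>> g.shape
(11, 7)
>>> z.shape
(11,)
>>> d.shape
(11,)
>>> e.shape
(11, 11)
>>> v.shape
(11, 11)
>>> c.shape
(7,)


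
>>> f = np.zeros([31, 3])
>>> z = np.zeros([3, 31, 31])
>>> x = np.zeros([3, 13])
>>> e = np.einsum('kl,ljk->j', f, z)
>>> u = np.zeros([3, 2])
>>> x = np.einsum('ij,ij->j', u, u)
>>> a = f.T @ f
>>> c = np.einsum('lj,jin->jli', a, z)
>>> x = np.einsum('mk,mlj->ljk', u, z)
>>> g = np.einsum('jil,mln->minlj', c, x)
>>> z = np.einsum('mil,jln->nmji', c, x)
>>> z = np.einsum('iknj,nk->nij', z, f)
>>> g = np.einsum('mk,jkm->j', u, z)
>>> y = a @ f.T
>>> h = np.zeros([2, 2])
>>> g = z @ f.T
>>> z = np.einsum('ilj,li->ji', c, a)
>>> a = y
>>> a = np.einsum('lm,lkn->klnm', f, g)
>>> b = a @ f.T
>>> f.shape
(31, 3)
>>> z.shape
(31, 3)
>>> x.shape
(31, 31, 2)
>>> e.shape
(31,)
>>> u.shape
(3, 2)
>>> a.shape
(2, 31, 31, 3)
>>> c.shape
(3, 3, 31)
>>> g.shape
(31, 2, 31)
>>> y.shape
(3, 31)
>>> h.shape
(2, 2)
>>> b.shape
(2, 31, 31, 31)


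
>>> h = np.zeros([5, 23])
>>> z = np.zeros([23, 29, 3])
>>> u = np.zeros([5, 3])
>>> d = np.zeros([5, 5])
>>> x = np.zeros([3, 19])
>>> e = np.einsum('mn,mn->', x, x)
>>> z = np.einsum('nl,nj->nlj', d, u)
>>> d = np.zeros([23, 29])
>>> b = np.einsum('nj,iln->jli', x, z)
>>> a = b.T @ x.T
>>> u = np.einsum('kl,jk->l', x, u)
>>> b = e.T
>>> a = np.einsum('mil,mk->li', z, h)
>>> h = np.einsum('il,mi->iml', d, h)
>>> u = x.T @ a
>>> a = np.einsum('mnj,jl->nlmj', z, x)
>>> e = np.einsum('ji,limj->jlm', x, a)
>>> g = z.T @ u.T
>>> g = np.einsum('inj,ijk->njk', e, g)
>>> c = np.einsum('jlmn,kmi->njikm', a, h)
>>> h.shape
(23, 5, 29)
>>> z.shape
(5, 5, 3)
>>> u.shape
(19, 5)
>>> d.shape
(23, 29)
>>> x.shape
(3, 19)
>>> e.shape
(3, 5, 5)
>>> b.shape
()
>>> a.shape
(5, 19, 5, 3)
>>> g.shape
(5, 5, 19)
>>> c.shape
(3, 5, 29, 23, 5)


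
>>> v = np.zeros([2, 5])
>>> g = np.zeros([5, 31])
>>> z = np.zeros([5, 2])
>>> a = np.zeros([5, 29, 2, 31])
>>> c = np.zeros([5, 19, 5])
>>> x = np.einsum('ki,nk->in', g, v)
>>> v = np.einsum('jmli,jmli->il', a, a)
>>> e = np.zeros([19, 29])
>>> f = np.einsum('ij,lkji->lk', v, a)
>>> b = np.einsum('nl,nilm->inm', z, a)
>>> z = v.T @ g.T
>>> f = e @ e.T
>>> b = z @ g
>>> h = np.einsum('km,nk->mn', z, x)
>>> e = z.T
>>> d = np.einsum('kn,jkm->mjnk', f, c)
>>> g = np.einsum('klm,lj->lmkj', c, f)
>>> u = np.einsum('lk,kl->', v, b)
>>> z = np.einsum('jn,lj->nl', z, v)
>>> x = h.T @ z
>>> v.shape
(31, 2)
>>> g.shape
(19, 5, 5, 19)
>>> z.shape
(5, 31)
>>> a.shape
(5, 29, 2, 31)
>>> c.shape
(5, 19, 5)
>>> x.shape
(31, 31)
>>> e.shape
(5, 2)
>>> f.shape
(19, 19)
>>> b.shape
(2, 31)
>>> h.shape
(5, 31)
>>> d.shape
(5, 5, 19, 19)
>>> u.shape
()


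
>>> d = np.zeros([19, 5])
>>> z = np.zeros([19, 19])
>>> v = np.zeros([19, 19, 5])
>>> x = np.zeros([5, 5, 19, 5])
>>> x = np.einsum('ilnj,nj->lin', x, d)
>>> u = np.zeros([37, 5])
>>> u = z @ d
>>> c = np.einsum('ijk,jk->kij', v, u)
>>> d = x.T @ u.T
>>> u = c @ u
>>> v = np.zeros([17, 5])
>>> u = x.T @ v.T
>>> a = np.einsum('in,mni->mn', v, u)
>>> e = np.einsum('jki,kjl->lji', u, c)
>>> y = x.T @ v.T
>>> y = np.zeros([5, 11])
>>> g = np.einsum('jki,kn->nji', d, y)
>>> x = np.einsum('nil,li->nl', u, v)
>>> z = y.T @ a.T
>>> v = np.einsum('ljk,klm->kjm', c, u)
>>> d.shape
(19, 5, 19)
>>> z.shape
(11, 19)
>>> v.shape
(19, 19, 17)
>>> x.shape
(19, 17)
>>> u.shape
(19, 5, 17)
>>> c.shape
(5, 19, 19)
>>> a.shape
(19, 5)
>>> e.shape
(19, 19, 17)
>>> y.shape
(5, 11)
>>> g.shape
(11, 19, 19)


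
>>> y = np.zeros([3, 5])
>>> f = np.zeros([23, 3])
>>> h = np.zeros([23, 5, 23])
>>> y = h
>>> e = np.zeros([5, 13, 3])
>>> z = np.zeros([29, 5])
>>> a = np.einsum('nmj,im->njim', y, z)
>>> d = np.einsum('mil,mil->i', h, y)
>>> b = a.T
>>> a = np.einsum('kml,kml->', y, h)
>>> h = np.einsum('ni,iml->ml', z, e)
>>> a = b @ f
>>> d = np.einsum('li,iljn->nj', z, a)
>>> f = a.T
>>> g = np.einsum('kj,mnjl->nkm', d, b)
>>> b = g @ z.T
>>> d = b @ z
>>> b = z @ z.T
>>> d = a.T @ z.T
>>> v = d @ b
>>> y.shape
(23, 5, 23)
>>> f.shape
(3, 23, 29, 5)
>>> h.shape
(13, 3)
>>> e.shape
(5, 13, 3)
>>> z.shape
(29, 5)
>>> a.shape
(5, 29, 23, 3)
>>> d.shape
(3, 23, 29, 29)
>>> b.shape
(29, 29)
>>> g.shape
(29, 3, 5)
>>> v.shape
(3, 23, 29, 29)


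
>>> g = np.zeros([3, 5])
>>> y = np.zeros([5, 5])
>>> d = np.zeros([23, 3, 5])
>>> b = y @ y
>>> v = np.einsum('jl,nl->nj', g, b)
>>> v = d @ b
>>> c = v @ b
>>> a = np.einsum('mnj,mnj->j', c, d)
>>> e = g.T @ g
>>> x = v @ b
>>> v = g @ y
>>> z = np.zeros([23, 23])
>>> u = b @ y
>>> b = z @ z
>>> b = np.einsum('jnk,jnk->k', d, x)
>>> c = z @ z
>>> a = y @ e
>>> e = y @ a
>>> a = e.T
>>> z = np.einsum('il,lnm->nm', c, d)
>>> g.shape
(3, 5)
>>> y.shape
(5, 5)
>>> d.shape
(23, 3, 5)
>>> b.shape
(5,)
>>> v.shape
(3, 5)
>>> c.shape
(23, 23)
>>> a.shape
(5, 5)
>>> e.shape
(5, 5)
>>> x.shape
(23, 3, 5)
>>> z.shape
(3, 5)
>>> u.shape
(5, 5)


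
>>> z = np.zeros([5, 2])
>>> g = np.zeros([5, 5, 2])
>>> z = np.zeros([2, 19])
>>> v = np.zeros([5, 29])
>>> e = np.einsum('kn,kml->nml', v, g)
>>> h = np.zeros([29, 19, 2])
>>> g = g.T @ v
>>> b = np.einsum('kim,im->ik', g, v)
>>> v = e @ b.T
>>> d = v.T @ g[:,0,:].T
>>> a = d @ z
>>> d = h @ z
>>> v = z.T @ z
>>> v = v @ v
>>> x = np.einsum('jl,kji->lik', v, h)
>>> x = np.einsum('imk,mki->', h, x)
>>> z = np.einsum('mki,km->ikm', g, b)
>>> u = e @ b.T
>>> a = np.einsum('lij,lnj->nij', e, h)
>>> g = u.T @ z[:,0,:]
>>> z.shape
(29, 5, 2)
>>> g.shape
(5, 5, 2)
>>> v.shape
(19, 19)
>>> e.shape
(29, 5, 2)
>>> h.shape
(29, 19, 2)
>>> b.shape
(5, 2)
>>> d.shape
(29, 19, 19)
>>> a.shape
(19, 5, 2)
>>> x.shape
()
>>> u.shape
(29, 5, 5)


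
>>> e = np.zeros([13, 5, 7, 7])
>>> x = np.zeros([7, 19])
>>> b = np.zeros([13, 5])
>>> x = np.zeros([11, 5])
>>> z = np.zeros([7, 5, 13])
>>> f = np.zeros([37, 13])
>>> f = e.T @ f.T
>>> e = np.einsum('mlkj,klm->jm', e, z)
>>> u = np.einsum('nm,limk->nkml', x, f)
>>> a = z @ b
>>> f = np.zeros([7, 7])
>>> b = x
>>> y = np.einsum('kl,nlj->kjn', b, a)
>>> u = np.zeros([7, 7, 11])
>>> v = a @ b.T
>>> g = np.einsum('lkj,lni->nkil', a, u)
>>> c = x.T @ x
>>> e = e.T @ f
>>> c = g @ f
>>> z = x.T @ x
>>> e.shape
(13, 7)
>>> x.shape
(11, 5)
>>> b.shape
(11, 5)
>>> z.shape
(5, 5)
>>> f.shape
(7, 7)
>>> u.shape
(7, 7, 11)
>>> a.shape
(7, 5, 5)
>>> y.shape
(11, 5, 7)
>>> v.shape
(7, 5, 11)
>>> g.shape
(7, 5, 11, 7)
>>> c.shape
(7, 5, 11, 7)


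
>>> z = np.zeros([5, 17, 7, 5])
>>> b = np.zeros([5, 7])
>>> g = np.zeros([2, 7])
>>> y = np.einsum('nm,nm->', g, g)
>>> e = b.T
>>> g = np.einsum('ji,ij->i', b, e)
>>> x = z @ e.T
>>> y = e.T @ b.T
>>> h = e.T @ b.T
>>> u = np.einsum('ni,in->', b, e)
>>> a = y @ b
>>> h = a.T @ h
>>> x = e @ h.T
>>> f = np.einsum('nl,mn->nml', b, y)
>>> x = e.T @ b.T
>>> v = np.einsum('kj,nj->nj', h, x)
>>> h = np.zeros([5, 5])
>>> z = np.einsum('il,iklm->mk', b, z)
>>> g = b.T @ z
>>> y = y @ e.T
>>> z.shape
(5, 17)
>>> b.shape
(5, 7)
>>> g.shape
(7, 17)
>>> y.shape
(5, 7)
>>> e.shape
(7, 5)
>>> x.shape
(5, 5)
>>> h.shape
(5, 5)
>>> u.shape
()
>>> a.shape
(5, 7)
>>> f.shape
(5, 5, 7)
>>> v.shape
(5, 5)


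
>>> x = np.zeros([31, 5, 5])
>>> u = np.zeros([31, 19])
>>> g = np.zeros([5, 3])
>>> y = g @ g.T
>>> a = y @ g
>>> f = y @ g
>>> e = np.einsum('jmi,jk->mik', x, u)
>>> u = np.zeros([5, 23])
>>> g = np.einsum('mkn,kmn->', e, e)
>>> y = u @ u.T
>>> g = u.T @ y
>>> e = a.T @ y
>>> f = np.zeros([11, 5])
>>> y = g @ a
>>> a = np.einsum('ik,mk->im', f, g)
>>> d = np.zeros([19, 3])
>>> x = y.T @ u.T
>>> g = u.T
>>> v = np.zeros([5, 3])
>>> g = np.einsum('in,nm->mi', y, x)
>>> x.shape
(3, 5)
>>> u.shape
(5, 23)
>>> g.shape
(5, 23)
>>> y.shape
(23, 3)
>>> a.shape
(11, 23)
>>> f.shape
(11, 5)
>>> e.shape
(3, 5)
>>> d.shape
(19, 3)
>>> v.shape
(5, 3)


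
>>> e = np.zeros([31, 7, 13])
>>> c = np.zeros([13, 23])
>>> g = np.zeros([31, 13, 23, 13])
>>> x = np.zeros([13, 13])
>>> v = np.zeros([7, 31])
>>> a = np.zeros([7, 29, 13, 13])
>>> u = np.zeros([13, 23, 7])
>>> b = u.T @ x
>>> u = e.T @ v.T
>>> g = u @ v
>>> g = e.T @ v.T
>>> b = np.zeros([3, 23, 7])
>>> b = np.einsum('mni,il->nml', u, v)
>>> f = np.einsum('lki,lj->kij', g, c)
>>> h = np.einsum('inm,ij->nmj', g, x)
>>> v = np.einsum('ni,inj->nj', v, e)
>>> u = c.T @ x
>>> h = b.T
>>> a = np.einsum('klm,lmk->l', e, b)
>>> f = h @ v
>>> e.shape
(31, 7, 13)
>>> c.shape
(13, 23)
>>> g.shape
(13, 7, 7)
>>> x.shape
(13, 13)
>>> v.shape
(7, 13)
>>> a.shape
(7,)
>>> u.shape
(23, 13)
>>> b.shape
(7, 13, 31)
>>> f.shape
(31, 13, 13)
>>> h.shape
(31, 13, 7)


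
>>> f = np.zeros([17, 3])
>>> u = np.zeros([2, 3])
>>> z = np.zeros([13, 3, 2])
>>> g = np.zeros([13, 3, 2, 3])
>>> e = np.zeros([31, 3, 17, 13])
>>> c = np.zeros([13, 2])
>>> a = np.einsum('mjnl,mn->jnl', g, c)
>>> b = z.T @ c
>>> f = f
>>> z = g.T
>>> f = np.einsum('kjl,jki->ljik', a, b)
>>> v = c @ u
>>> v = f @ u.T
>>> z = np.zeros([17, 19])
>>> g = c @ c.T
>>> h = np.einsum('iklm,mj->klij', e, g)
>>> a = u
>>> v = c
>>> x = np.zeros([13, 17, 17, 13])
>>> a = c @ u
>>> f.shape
(3, 2, 2, 3)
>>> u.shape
(2, 3)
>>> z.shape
(17, 19)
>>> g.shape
(13, 13)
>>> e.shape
(31, 3, 17, 13)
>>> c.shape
(13, 2)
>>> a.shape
(13, 3)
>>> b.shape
(2, 3, 2)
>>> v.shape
(13, 2)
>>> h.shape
(3, 17, 31, 13)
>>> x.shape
(13, 17, 17, 13)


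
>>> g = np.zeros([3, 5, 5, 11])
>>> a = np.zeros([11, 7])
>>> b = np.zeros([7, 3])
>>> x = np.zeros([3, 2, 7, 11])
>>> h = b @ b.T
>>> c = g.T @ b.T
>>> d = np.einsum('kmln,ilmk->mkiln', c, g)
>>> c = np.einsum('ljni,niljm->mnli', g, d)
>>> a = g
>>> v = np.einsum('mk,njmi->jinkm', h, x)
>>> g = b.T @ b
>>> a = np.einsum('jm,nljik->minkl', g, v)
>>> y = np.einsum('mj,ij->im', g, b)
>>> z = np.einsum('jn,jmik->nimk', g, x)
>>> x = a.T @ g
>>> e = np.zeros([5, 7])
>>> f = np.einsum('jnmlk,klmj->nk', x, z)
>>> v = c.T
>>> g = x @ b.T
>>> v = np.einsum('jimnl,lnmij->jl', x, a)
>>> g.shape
(11, 7, 2, 7, 7)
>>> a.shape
(3, 7, 2, 7, 11)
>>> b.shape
(7, 3)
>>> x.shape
(11, 7, 2, 7, 3)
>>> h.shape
(7, 7)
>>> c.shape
(7, 5, 3, 11)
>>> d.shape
(5, 11, 3, 5, 7)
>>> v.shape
(11, 3)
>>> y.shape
(7, 3)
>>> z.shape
(3, 7, 2, 11)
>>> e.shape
(5, 7)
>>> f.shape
(7, 3)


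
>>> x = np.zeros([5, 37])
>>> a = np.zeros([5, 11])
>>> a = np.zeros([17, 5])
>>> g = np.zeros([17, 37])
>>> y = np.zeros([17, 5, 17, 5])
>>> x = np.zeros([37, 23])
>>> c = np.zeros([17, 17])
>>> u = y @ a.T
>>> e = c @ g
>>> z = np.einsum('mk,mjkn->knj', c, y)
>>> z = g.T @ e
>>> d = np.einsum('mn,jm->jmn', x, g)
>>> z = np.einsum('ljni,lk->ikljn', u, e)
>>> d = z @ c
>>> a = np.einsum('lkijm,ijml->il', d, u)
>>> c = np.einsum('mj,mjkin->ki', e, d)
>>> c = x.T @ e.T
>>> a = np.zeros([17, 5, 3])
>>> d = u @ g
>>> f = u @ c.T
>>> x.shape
(37, 23)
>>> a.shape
(17, 5, 3)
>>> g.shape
(17, 37)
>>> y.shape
(17, 5, 17, 5)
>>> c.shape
(23, 17)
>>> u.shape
(17, 5, 17, 17)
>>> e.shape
(17, 37)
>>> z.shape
(17, 37, 17, 5, 17)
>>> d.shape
(17, 5, 17, 37)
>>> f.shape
(17, 5, 17, 23)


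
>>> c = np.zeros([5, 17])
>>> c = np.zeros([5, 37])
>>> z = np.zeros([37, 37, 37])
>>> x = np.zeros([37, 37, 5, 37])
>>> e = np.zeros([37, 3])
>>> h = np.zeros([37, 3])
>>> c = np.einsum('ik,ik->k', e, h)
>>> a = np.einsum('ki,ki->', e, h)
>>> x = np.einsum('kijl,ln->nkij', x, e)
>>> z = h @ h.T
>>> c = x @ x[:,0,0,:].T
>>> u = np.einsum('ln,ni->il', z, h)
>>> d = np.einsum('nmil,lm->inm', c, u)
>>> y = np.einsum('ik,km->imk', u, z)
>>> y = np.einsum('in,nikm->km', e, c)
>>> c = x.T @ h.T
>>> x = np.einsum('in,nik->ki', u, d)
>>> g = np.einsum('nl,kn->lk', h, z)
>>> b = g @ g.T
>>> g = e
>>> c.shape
(5, 37, 37, 37)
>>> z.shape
(37, 37)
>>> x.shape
(37, 3)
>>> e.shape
(37, 3)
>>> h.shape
(37, 3)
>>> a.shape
()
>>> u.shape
(3, 37)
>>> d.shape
(37, 3, 37)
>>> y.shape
(37, 3)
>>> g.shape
(37, 3)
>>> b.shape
(3, 3)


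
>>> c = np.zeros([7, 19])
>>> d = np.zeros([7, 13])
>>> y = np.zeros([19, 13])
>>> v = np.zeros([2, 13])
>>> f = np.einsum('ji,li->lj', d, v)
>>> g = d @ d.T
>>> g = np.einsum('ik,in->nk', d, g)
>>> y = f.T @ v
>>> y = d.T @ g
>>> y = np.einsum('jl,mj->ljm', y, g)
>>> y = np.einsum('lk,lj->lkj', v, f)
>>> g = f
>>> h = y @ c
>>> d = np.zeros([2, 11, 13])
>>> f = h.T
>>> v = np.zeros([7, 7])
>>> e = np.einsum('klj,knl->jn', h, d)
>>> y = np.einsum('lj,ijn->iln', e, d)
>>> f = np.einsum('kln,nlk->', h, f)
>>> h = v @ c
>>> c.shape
(7, 19)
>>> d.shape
(2, 11, 13)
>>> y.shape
(2, 19, 13)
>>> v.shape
(7, 7)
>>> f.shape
()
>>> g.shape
(2, 7)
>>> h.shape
(7, 19)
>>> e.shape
(19, 11)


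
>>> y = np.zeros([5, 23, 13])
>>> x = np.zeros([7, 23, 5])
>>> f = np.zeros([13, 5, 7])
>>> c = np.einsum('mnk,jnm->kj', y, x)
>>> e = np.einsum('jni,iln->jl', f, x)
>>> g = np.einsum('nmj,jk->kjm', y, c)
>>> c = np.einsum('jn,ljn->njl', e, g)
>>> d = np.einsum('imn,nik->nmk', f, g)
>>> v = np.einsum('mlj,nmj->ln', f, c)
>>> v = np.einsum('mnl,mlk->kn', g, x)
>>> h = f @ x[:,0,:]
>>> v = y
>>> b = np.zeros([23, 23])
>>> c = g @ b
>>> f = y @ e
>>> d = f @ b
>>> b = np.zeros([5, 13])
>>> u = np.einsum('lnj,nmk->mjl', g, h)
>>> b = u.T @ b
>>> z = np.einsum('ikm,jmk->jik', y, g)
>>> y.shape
(5, 23, 13)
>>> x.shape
(7, 23, 5)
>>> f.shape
(5, 23, 23)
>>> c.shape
(7, 13, 23)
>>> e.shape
(13, 23)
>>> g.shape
(7, 13, 23)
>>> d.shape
(5, 23, 23)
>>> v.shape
(5, 23, 13)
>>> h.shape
(13, 5, 5)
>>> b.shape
(7, 23, 13)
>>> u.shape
(5, 23, 7)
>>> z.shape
(7, 5, 23)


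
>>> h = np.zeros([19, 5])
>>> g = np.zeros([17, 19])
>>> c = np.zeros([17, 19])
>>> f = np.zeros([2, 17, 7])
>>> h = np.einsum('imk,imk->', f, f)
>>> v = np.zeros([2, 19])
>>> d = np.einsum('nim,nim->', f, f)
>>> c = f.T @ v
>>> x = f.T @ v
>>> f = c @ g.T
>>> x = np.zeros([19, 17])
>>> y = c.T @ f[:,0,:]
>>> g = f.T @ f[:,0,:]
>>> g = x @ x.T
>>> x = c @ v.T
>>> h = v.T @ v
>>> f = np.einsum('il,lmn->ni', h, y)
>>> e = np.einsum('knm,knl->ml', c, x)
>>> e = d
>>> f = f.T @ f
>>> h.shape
(19, 19)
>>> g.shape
(19, 19)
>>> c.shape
(7, 17, 19)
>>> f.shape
(19, 19)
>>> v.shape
(2, 19)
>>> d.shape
()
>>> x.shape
(7, 17, 2)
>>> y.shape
(19, 17, 17)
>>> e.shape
()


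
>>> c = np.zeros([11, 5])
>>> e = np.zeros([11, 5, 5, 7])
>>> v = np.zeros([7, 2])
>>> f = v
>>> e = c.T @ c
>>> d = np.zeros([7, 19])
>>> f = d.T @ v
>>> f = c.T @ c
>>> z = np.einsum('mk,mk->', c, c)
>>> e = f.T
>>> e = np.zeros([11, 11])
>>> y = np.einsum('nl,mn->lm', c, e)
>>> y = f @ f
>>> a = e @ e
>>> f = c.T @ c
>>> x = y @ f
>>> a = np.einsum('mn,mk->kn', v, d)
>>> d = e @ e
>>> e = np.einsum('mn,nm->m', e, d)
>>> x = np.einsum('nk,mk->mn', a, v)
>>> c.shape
(11, 5)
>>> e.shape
(11,)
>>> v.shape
(7, 2)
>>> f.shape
(5, 5)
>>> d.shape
(11, 11)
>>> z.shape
()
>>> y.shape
(5, 5)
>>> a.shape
(19, 2)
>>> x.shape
(7, 19)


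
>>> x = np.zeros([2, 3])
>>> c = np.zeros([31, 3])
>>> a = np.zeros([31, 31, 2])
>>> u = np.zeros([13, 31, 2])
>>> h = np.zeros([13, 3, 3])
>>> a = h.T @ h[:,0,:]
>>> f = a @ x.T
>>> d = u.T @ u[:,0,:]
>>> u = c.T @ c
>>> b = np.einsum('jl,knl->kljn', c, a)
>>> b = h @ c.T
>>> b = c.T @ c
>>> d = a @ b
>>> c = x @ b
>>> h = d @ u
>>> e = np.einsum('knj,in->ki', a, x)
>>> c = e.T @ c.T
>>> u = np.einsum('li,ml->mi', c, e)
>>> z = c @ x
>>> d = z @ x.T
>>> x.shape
(2, 3)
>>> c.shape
(2, 2)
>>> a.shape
(3, 3, 3)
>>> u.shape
(3, 2)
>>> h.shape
(3, 3, 3)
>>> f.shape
(3, 3, 2)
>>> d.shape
(2, 2)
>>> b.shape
(3, 3)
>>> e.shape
(3, 2)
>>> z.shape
(2, 3)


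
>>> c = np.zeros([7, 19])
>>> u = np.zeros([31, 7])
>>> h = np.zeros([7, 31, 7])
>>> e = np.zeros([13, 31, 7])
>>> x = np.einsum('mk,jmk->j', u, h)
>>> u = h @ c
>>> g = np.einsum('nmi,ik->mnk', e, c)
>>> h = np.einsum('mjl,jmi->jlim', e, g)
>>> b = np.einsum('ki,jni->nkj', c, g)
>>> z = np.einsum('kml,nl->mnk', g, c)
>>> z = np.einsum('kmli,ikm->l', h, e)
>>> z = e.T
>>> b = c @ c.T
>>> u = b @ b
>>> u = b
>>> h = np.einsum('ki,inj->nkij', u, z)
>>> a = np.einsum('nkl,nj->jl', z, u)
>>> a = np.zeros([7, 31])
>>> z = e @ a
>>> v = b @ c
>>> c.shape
(7, 19)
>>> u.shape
(7, 7)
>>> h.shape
(31, 7, 7, 13)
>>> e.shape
(13, 31, 7)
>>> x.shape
(7,)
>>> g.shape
(31, 13, 19)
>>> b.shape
(7, 7)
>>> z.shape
(13, 31, 31)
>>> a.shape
(7, 31)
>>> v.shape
(7, 19)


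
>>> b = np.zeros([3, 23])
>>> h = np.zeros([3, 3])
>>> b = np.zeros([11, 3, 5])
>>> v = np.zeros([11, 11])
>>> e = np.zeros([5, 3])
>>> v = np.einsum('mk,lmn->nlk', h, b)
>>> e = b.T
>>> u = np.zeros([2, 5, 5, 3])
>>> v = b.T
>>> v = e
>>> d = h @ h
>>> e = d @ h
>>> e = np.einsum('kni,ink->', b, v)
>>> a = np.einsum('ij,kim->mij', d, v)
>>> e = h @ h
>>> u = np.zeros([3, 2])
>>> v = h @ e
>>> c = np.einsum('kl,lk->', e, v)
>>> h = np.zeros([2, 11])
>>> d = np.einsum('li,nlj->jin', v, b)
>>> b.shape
(11, 3, 5)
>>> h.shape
(2, 11)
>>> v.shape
(3, 3)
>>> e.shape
(3, 3)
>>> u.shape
(3, 2)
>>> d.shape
(5, 3, 11)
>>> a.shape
(11, 3, 3)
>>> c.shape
()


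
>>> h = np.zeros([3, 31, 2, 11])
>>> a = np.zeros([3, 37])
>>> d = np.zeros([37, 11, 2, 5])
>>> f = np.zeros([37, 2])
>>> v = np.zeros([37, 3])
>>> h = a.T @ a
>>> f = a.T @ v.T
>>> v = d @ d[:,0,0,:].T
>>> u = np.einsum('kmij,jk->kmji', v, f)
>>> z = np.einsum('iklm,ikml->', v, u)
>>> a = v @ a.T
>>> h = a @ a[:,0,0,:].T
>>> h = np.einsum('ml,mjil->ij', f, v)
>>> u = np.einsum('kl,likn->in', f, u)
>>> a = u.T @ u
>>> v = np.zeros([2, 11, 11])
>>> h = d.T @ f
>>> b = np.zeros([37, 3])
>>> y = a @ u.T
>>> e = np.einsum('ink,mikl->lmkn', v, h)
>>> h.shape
(5, 2, 11, 37)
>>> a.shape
(2, 2)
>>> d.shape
(37, 11, 2, 5)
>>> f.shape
(37, 37)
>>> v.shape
(2, 11, 11)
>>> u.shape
(11, 2)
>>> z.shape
()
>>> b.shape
(37, 3)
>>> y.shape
(2, 11)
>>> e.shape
(37, 5, 11, 11)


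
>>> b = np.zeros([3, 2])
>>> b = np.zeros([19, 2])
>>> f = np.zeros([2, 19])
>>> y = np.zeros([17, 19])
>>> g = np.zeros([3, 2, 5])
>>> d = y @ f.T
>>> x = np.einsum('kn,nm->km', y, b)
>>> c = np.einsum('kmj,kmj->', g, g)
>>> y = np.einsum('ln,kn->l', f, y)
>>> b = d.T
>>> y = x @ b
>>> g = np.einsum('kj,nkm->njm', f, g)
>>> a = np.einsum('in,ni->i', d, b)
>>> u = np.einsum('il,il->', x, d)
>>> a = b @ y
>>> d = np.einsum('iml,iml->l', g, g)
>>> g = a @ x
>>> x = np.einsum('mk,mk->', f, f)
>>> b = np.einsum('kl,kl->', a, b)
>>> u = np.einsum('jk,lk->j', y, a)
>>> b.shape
()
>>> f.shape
(2, 19)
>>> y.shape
(17, 17)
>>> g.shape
(2, 2)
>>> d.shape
(5,)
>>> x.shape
()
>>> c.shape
()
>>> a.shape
(2, 17)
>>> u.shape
(17,)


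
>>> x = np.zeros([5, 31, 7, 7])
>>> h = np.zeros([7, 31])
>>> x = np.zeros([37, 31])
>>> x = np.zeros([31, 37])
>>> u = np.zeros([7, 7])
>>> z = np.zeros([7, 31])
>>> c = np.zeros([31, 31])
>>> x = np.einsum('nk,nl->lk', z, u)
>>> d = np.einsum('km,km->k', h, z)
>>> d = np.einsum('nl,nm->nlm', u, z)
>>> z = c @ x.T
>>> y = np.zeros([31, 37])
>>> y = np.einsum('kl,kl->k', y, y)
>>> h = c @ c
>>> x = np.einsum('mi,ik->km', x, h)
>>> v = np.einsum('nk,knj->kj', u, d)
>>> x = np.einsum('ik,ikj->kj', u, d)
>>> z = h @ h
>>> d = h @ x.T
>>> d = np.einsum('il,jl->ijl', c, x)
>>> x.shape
(7, 31)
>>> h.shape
(31, 31)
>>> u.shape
(7, 7)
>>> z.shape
(31, 31)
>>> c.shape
(31, 31)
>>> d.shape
(31, 7, 31)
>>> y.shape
(31,)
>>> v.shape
(7, 31)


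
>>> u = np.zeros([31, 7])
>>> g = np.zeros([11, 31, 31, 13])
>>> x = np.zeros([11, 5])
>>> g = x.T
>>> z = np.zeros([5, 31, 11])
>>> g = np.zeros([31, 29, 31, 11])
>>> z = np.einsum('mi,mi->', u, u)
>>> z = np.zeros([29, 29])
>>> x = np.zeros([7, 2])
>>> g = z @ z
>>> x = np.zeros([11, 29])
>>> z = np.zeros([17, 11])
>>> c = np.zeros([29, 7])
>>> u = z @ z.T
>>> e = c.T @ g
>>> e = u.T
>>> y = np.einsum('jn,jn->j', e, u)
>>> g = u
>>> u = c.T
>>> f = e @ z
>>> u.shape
(7, 29)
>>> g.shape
(17, 17)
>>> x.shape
(11, 29)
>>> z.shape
(17, 11)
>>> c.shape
(29, 7)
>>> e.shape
(17, 17)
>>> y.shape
(17,)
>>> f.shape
(17, 11)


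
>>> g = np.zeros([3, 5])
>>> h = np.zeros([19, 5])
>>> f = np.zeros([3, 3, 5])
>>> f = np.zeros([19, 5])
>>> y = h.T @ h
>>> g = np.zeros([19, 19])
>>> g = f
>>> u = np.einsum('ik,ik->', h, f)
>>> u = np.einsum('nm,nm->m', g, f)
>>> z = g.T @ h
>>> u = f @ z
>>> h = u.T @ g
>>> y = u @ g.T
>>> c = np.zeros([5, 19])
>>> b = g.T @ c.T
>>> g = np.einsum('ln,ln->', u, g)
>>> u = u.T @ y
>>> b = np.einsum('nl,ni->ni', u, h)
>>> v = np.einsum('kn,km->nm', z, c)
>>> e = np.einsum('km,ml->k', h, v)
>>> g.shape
()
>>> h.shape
(5, 5)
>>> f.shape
(19, 5)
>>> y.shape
(19, 19)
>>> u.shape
(5, 19)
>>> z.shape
(5, 5)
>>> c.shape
(5, 19)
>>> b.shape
(5, 5)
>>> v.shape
(5, 19)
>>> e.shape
(5,)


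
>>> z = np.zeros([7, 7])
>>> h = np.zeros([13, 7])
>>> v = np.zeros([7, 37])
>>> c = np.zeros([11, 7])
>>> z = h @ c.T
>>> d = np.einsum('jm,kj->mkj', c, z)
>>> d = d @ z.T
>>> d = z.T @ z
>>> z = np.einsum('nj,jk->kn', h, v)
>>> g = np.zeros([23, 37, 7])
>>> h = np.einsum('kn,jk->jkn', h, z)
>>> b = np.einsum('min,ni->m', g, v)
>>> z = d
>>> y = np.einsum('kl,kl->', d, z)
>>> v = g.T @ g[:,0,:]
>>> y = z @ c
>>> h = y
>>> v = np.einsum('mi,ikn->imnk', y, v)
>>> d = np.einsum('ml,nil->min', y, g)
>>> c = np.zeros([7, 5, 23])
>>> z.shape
(11, 11)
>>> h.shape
(11, 7)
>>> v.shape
(7, 11, 7, 37)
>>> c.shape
(7, 5, 23)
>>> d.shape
(11, 37, 23)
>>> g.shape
(23, 37, 7)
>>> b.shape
(23,)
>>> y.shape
(11, 7)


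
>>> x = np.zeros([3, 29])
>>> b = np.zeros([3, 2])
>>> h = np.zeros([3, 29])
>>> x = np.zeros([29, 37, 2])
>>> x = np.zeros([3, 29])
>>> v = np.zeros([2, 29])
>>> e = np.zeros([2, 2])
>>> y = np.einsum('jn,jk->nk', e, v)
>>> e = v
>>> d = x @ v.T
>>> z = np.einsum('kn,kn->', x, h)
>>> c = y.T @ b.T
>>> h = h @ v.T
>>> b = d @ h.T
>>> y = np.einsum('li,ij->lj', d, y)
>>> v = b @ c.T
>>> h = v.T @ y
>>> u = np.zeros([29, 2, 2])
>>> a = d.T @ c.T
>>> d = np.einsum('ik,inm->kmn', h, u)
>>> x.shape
(3, 29)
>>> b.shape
(3, 3)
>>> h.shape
(29, 29)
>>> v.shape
(3, 29)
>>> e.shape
(2, 29)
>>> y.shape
(3, 29)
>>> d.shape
(29, 2, 2)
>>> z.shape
()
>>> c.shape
(29, 3)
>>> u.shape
(29, 2, 2)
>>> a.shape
(2, 29)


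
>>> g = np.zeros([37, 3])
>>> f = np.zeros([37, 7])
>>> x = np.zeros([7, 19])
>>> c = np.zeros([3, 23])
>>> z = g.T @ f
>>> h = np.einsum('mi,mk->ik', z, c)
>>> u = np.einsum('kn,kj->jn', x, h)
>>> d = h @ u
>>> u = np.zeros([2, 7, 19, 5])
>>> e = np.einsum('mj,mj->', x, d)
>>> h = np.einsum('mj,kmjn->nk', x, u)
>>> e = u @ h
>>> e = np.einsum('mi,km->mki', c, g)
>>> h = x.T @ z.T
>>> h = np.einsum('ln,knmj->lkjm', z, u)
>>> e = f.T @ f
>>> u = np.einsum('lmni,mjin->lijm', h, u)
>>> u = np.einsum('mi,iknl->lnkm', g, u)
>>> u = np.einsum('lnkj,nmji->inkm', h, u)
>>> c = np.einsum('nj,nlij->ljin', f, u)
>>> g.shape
(37, 3)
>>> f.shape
(37, 7)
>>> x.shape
(7, 19)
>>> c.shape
(2, 7, 5, 37)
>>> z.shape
(3, 7)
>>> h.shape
(3, 2, 5, 19)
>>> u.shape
(37, 2, 5, 7)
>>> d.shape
(7, 19)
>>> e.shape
(7, 7)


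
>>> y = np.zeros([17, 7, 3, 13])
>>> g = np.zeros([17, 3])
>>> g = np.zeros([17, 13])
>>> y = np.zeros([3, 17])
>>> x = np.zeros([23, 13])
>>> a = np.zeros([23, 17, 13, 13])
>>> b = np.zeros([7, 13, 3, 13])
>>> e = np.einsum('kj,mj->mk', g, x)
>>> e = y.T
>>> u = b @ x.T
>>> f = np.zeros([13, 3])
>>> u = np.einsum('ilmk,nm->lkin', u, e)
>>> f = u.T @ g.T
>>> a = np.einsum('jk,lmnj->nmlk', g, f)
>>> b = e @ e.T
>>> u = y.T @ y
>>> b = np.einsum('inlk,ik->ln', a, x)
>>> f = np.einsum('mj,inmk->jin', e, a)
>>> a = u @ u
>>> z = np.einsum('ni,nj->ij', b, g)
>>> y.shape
(3, 17)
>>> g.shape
(17, 13)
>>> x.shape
(23, 13)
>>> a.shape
(17, 17)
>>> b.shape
(17, 7)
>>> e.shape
(17, 3)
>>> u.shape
(17, 17)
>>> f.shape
(3, 23, 7)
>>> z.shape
(7, 13)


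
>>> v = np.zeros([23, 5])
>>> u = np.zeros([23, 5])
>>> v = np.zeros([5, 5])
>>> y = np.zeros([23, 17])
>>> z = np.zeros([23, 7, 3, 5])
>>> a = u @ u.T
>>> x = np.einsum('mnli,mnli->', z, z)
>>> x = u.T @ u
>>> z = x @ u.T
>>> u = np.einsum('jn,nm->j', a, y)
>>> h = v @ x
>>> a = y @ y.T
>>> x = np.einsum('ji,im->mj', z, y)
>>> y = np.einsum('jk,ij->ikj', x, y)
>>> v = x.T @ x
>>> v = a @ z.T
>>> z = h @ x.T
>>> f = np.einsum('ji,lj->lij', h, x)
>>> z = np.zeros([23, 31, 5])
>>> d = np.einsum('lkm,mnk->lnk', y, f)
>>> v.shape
(23, 5)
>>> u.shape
(23,)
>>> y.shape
(23, 5, 17)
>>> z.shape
(23, 31, 5)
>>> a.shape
(23, 23)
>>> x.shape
(17, 5)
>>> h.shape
(5, 5)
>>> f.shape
(17, 5, 5)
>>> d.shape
(23, 5, 5)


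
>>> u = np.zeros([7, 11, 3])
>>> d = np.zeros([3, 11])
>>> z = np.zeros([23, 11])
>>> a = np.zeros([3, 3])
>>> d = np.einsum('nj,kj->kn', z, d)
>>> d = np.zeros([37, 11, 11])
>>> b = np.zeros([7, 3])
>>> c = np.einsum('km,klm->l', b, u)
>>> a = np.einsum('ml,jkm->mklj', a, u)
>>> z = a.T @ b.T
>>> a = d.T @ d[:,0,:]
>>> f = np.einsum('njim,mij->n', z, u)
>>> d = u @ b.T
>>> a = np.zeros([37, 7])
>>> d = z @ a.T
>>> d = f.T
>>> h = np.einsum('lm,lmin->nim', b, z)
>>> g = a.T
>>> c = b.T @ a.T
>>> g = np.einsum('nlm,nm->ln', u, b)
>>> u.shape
(7, 11, 3)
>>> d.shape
(7,)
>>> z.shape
(7, 3, 11, 7)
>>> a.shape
(37, 7)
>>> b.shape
(7, 3)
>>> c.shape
(3, 37)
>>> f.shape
(7,)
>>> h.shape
(7, 11, 3)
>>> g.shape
(11, 7)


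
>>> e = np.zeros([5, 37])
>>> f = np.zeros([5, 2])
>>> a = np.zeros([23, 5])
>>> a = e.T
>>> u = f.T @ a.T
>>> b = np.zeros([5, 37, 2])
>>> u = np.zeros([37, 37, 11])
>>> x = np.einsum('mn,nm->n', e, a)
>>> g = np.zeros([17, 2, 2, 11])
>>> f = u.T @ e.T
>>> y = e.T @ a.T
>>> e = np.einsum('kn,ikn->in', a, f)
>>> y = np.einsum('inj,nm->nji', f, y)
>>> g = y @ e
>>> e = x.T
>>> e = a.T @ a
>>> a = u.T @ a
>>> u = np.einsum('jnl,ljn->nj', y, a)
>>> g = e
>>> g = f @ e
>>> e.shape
(5, 5)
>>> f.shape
(11, 37, 5)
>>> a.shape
(11, 37, 5)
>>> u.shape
(5, 37)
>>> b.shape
(5, 37, 2)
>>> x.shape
(37,)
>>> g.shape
(11, 37, 5)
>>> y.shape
(37, 5, 11)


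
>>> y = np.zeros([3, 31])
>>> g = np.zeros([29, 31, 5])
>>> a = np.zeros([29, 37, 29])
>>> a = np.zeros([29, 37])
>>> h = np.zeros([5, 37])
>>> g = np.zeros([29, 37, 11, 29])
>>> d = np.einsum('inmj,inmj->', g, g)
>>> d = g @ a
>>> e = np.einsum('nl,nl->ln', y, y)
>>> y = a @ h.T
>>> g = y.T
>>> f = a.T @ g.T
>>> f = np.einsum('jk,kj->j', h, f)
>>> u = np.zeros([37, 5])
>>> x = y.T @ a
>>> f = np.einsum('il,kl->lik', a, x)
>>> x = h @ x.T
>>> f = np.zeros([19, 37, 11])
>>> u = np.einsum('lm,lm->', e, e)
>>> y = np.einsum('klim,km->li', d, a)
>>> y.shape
(37, 11)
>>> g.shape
(5, 29)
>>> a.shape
(29, 37)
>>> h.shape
(5, 37)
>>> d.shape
(29, 37, 11, 37)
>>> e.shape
(31, 3)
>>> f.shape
(19, 37, 11)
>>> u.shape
()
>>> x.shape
(5, 5)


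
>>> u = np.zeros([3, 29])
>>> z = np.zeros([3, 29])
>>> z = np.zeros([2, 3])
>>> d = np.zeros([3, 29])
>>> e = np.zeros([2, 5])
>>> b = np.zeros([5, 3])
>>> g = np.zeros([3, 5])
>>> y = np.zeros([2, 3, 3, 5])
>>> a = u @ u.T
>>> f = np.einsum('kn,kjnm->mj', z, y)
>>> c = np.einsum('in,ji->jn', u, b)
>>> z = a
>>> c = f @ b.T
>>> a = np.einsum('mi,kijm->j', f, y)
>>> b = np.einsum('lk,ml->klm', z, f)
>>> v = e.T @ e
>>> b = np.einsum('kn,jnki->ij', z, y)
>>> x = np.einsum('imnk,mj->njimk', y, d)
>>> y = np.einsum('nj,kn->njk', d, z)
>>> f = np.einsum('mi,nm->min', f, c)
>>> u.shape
(3, 29)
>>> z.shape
(3, 3)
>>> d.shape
(3, 29)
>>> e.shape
(2, 5)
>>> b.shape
(5, 2)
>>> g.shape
(3, 5)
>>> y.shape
(3, 29, 3)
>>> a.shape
(3,)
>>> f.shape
(5, 3, 5)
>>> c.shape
(5, 5)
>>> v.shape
(5, 5)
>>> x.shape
(3, 29, 2, 3, 5)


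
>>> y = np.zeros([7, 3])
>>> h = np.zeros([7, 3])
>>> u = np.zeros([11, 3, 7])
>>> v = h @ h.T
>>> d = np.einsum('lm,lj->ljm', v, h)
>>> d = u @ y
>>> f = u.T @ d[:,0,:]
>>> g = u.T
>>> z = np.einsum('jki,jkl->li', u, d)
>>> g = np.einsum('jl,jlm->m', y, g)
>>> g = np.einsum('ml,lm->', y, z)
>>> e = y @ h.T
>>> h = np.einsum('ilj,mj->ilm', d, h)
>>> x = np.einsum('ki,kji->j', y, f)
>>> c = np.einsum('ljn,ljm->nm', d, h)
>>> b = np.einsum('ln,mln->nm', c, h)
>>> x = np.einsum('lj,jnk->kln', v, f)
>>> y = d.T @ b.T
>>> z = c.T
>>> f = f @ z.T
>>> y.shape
(3, 3, 7)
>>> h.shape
(11, 3, 7)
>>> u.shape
(11, 3, 7)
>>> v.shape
(7, 7)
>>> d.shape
(11, 3, 3)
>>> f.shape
(7, 3, 7)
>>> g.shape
()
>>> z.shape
(7, 3)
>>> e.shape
(7, 7)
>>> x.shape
(3, 7, 3)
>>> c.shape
(3, 7)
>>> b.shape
(7, 11)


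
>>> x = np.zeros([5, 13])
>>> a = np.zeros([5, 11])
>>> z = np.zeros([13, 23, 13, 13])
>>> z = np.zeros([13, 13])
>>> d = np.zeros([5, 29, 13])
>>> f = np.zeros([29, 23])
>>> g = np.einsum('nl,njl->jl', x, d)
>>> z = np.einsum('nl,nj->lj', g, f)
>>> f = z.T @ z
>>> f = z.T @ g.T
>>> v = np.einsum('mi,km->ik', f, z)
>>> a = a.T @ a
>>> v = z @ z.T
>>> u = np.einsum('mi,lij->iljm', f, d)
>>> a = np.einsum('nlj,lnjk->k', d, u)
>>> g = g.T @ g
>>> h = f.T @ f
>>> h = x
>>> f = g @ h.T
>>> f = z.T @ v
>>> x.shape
(5, 13)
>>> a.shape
(23,)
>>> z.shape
(13, 23)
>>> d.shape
(5, 29, 13)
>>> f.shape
(23, 13)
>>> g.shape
(13, 13)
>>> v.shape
(13, 13)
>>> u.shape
(29, 5, 13, 23)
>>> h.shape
(5, 13)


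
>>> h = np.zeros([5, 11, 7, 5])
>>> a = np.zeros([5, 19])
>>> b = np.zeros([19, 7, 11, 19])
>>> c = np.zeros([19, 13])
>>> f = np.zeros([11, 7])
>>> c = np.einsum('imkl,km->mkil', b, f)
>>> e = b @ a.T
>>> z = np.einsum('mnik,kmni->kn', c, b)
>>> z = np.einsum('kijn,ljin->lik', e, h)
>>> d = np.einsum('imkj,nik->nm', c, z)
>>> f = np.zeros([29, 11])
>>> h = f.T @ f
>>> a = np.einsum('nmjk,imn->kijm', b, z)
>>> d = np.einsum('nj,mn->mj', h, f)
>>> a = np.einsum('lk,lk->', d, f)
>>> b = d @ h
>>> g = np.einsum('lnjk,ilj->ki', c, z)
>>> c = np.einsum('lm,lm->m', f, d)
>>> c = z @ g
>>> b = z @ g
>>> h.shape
(11, 11)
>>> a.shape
()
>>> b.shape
(5, 7, 5)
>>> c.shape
(5, 7, 5)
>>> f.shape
(29, 11)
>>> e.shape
(19, 7, 11, 5)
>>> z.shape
(5, 7, 19)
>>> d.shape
(29, 11)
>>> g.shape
(19, 5)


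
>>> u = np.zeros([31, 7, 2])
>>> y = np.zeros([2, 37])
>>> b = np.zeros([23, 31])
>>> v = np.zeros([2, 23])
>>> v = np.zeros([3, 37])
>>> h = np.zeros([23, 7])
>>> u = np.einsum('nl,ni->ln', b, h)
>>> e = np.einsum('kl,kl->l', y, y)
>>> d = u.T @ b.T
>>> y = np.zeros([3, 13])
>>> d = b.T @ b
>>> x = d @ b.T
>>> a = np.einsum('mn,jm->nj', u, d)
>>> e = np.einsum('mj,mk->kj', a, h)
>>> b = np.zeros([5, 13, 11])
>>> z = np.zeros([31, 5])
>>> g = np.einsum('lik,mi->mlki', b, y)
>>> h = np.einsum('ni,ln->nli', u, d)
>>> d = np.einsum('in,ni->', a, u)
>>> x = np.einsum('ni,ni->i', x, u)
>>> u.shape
(31, 23)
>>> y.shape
(3, 13)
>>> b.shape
(5, 13, 11)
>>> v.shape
(3, 37)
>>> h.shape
(31, 31, 23)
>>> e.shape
(7, 31)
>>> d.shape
()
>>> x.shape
(23,)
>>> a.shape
(23, 31)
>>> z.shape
(31, 5)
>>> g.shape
(3, 5, 11, 13)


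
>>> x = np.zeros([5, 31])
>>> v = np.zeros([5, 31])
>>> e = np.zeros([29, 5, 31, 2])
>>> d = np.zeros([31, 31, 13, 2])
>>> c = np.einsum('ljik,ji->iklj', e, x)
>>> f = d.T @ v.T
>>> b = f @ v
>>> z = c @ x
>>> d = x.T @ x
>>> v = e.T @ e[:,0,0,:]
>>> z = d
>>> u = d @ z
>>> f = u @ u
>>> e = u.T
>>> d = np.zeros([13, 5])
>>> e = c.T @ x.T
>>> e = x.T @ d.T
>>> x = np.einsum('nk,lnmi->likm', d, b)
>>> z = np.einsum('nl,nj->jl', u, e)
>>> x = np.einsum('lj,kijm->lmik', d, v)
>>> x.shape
(13, 2, 31, 2)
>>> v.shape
(2, 31, 5, 2)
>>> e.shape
(31, 13)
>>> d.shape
(13, 5)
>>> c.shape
(31, 2, 29, 5)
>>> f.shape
(31, 31)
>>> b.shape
(2, 13, 31, 31)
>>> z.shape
(13, 31)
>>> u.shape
(31, 31)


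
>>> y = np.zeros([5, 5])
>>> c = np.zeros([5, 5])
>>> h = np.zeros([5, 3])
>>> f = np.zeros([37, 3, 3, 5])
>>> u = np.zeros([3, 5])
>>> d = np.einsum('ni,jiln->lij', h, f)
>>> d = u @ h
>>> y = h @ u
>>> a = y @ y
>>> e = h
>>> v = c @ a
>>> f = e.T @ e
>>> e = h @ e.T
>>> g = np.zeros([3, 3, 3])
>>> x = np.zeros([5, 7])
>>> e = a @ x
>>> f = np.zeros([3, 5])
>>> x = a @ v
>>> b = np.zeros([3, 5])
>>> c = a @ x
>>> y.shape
(5, 5)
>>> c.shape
(5, 5)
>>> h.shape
(5, 3)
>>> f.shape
(3, 5)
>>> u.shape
(3, 5)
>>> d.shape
(3, 3)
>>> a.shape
(5, 5)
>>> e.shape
(5, 7)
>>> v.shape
(5, 5)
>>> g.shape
(3, 3, 3)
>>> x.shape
(5, 5)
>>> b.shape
(3, 5)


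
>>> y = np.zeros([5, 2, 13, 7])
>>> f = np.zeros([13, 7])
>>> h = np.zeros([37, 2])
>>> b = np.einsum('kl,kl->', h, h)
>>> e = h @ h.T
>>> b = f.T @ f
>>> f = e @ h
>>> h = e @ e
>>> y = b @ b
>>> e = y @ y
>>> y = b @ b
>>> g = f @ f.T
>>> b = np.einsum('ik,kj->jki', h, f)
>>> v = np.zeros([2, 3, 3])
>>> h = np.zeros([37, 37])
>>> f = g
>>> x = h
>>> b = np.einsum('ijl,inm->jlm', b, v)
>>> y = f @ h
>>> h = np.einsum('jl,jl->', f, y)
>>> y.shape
(37, 37)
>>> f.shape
(37, 37)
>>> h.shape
()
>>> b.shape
(37, 37, 3)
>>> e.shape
(7, 7)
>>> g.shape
(37, 37)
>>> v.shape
(2, 3, 3)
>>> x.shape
(37, 37)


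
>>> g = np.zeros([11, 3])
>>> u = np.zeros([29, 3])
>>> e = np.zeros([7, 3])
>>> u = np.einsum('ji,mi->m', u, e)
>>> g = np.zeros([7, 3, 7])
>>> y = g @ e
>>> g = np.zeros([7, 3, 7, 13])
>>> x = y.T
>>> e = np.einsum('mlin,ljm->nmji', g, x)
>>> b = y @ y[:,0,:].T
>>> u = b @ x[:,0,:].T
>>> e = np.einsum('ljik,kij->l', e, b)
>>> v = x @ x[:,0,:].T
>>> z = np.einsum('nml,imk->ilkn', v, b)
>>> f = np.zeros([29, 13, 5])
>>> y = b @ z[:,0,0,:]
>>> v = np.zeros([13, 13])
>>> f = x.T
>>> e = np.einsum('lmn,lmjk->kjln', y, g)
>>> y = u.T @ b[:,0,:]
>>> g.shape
(7, 3, 7, 13)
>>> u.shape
(7, 3, 3)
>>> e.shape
(13, 7, 7, 3)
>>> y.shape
(3, 3, 7)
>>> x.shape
(3, 3, 7)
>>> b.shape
(7, 3, 7)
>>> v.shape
(13, 13)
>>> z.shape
(7, 3, 7, 3)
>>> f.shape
(7, 3, 3)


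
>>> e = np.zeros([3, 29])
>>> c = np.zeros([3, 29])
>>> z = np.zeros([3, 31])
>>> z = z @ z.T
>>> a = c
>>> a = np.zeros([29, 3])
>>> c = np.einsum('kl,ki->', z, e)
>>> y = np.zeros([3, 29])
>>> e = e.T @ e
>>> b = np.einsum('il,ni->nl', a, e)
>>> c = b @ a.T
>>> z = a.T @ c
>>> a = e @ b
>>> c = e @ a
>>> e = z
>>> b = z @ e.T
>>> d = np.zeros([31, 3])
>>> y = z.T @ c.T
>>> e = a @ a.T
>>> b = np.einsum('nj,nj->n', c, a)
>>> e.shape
(29, 29)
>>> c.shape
(29, 3)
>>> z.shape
(3, 29)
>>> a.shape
(29, 3)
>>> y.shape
(29, 29)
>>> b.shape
(29,)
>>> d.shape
(31, 3)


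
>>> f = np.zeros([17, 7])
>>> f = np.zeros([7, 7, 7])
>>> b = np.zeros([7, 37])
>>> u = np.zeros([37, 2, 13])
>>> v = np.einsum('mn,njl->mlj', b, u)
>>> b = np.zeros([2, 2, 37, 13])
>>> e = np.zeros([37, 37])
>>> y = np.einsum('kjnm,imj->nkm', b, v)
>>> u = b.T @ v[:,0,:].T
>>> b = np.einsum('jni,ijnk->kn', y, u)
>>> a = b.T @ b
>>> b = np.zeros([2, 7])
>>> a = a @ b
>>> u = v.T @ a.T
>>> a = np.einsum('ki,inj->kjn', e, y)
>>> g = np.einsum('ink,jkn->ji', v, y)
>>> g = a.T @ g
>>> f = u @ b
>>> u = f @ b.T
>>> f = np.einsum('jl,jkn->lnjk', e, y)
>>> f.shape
(37, 13, 37, 2)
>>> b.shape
(2, 7)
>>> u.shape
(2, 13, 2)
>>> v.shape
(7, 13, 2)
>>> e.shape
(37, 37)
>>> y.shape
(37, 2, 13)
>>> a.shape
(37, 13, 2)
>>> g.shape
(2, 13, 7)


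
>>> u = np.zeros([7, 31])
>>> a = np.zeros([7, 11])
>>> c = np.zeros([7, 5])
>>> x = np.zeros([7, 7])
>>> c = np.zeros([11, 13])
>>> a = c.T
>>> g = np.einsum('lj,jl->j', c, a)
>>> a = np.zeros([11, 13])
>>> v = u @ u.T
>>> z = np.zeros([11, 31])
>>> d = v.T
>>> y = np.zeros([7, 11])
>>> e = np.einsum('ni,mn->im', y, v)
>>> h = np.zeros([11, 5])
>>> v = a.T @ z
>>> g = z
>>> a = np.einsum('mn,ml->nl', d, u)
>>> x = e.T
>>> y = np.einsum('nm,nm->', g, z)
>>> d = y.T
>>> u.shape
(7, 31)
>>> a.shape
(7, 31)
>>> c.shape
(11, 13)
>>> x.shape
(7, 11)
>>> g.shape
(11, 31)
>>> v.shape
(13, 31)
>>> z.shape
(11, 31)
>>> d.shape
()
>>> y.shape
()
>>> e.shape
(11, 7)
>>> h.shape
(11, 5)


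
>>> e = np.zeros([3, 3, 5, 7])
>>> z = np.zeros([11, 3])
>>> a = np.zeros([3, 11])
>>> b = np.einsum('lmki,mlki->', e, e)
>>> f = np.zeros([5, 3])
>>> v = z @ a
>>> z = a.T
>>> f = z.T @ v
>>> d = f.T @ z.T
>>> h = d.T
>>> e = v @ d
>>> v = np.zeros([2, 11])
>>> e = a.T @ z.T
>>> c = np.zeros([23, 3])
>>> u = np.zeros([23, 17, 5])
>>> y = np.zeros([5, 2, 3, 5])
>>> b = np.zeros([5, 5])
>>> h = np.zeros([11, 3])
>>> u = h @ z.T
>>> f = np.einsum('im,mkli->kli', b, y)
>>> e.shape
(11, 11)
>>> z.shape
(11, 3)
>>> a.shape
(3, 11)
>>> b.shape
(5, 5)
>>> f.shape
(2, 3, 5)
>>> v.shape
(2, 11)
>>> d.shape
(11, 11)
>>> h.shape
(11, 3)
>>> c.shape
(23, 3)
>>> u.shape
(11, 11)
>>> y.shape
(5, 2, 3, 5)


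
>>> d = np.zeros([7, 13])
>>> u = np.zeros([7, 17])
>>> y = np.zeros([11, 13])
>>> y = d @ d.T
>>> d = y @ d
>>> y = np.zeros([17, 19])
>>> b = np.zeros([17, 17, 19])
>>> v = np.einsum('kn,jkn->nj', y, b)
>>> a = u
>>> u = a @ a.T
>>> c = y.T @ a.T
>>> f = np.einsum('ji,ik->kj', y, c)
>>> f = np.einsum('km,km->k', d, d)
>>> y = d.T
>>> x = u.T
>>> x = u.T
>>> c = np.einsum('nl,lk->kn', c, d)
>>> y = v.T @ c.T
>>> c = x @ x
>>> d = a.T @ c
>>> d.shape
(17, 7)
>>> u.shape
(7, 7)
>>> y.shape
(17, 13)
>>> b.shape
(17, 17, 19)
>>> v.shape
(19, 17)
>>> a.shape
(7, 17)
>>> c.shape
(7, 7)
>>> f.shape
(7,)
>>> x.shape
(7, 7)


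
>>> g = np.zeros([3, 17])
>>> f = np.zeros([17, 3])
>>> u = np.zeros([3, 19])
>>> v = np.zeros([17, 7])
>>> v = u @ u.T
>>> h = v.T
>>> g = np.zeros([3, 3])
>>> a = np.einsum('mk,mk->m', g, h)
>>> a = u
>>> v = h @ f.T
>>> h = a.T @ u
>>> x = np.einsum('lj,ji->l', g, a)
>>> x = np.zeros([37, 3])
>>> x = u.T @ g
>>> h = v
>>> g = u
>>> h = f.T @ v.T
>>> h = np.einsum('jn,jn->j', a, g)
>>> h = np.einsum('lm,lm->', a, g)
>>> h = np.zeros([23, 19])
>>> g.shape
(3, 19)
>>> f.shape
(17, 3)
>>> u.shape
(3, 19)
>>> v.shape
(3, 17)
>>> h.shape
(23, 19)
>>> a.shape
(3, 19)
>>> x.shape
(19, 3)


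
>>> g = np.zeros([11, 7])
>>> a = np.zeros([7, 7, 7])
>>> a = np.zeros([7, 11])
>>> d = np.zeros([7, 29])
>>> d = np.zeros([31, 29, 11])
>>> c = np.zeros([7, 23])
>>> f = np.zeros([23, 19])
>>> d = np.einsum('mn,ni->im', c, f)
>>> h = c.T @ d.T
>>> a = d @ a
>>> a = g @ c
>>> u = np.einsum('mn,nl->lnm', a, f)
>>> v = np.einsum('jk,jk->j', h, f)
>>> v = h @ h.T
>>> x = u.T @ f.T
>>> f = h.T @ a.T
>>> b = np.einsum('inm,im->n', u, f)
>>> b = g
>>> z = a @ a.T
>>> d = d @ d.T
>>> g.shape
(11, 7)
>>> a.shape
(11, 23)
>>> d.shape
(19, 19)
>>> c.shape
(7, 23)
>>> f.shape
(19, 11)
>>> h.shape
(23, 19)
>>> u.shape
(19, 23, 11)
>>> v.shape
(23, 23)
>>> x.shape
(11, 23, 23)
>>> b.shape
(11, 7)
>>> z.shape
(11, 11)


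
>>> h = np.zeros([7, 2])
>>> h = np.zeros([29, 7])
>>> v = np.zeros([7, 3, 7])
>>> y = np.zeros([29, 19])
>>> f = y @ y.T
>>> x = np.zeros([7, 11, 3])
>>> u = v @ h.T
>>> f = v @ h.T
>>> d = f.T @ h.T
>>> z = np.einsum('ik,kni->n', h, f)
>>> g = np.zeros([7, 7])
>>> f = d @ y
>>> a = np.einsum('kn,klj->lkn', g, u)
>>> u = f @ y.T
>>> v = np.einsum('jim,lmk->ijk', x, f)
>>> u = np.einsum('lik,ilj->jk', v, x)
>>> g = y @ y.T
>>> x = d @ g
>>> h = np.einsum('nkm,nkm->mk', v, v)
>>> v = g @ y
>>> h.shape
(19, 7)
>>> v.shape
(29, 19)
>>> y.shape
(29, 19)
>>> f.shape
(29, 3, 19)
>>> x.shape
(29, 3, 29)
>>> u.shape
(3, 19)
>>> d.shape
(29, 3, 29)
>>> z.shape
(3,)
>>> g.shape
(29, 29)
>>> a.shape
(3, 7, 7)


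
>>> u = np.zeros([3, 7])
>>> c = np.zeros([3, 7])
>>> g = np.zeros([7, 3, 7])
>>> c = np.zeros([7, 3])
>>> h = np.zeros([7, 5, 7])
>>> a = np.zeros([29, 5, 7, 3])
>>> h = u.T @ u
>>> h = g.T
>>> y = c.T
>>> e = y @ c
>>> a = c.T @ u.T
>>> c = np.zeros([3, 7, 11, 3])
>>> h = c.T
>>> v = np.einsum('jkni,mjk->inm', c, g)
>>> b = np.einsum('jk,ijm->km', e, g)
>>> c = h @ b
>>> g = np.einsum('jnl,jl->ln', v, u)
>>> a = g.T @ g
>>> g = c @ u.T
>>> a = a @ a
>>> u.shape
(3, 7)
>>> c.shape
(3, 11, 7, 7)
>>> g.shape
(3, 11, 7, 3)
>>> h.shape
(3, 11, 7, 3)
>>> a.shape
(11, 11)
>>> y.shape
(3, 7)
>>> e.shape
(3, 3)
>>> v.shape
(3, 11, 7)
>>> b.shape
(3, 7)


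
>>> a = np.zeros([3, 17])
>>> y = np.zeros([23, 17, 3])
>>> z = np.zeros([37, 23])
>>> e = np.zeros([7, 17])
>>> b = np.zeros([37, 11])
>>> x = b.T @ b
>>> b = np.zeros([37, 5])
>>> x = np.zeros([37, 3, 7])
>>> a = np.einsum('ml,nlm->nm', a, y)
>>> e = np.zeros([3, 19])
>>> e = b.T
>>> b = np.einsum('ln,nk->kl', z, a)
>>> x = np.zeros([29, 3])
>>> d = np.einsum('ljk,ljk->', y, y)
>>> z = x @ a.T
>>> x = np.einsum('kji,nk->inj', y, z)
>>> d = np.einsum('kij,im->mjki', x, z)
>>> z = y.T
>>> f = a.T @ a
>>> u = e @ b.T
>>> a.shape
(23, 3)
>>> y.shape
(23, 17, 3)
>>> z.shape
(3, 17, 23)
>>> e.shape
(5, 37)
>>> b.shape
(3, 37)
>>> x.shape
(3, 29, 17)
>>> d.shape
(23, 17, 3, 29)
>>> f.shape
(3, 3)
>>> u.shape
(5, 3)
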